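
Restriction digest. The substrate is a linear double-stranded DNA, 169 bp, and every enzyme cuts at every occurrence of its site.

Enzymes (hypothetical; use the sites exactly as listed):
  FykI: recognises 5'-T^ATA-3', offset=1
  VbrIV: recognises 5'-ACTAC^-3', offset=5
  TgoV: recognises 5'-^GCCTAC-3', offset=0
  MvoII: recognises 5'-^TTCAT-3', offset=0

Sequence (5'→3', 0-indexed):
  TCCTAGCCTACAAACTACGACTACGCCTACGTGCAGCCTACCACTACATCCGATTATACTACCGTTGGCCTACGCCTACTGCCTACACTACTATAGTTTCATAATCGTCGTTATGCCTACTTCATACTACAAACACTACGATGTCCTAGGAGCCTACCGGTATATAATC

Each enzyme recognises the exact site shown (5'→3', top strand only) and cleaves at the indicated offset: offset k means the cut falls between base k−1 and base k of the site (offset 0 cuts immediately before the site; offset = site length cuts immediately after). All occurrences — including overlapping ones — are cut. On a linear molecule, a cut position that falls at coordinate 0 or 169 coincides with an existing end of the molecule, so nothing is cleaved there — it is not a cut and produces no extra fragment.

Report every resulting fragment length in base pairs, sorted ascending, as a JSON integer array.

Site scan:
  FykI TATA/1: at [54, 91, 160, 162] ⇒ [55, 92, 161, 163]
  VbrIV ACTAC/5: at [13, 19, 42, 57, 86, 125, 134] ⇒ [18, 24, 47, 62, 91, 130, 139]
  TgoV GCCTAC/0: at [5, 24, 35, 67, 73, 80, 114, 151] ⇒ [5, 24, 35, 67, 73, 80, 114, 151]
  MvoII TTCAT/0: at [97, 120] ⇒ [97, 120]

All cut coordinates (distinct, sorted): [5, 18, 24, 35, 47, 55, 62, 67, 73, 80, 91, 92, 97, 114, 120, 130, 139, 151, 161, 163]

Fragments:
  [0,5): 5 bp
  [5,18): 13 bp
  [18,24): 6 bp
  [24,35): 11 bp
  [35,47): 12 bp
  [47,55): 8 bp
  [55,62): 7 bp
  [62,67): 5 bp
  [67,73): 6 bp
  [73,80): 7 bp
  [80,91): 11 bp
  [91,92): 1 bp
  [92,97): 5 bp
  [97,114): 17 bp
  [114,120): 6 bp
  [120,130): 10 bp
  [130,139): 9 bp
  [139,151): 12 bp
  [151,161): 10 bp
  [161,163): 2 bp
  [163,169): 6 bp

[1,2,5,5,5,6,6,6,6,7,7,8,9,10,10,11,11,12,12,13,17]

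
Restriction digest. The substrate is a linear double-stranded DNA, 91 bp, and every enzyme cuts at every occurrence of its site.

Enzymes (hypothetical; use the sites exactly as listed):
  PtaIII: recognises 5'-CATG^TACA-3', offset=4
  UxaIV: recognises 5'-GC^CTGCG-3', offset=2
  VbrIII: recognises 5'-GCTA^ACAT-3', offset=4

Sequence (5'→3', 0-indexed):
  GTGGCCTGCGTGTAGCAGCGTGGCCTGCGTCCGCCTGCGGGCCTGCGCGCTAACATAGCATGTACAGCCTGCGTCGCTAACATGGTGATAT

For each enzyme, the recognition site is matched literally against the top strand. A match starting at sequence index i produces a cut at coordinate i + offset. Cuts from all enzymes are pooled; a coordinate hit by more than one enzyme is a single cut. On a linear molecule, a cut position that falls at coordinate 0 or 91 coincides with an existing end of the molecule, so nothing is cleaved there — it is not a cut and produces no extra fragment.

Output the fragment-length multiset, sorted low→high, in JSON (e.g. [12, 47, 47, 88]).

[5,6,8,10,10,10,11,12,19]

Scan for sites:
  PtaIII CATGTACA/4: at [58] ⇒ [62]
  UxaIV GCCTGCG/2: at [3, 22, 32, 40, 66] ⇒ [5, 24, 34, 42, 68]
  VbrIII GCTAACAT/4: at [48, 75] ⇒ [52, 79]

Pooled cuts: [5, 24, 34, 42, 52, 62, 68, 79]

Fragments:
  [0,5): 5 bp
  [5,24): 19 bp
  [24,34): 10 bp
  [34,42): 8 bp
  [42,52): 10 bp
  [52,62): 10 bp
  [62,68): 6 bp
  [68,79): 11 bp
  [79,91): 12 bp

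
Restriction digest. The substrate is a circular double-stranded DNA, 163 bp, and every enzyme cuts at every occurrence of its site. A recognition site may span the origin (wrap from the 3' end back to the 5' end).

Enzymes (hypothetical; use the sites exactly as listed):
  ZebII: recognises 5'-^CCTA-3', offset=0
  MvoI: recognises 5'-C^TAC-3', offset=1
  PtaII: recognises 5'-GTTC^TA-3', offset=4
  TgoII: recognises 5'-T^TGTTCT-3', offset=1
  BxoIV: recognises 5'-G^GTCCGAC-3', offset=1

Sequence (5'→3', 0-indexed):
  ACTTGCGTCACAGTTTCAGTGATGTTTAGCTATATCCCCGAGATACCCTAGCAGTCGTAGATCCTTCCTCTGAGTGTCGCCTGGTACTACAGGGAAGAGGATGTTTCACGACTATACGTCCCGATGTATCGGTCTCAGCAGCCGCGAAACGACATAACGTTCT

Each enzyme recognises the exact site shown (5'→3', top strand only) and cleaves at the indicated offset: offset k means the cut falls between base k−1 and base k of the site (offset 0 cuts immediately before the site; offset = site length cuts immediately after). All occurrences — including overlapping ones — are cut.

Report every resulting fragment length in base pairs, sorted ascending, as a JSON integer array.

Scan for sites:
  ZebII CCTA/0: at [46] ⇒ [46]
  MvoI CTAC/1: at [86, 161] ⇒ [87, 162]
  PtaII GTTCTA/4: at [158] ⇒ [162]
  TgoII (TTGTTCT, off=1): no sites
  BxoIV (GGTCCGAC, off=1): no sites

Pooled cuts: [46, 87, 162]

Fragment lengths:
  46→87: 41 bp
  87→162: 75 bp
  162→46 (wrap): 163-162+46 = 47 bp

[41,47,75]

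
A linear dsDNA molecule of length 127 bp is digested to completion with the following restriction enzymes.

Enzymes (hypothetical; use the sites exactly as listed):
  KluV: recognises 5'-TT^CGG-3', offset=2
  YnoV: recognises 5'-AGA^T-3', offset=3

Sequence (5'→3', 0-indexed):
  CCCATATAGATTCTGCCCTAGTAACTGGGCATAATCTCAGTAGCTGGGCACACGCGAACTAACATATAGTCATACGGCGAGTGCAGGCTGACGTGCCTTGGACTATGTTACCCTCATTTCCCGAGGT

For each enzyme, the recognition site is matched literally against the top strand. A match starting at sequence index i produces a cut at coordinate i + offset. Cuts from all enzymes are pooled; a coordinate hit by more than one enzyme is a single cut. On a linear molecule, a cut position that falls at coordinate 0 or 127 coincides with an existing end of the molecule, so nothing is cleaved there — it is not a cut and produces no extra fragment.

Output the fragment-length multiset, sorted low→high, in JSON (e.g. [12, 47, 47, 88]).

Per-enzyme occurrences:
  KluV (TTCGG, off=2): no sites
  YnoV (AGAT, off=3): starts [7] → cuts [10]

All cut coordinates (distinct, sorted): [10]

Fragments:
  [0,10): 10 bp
  [10,127): 117 bp

[10,117]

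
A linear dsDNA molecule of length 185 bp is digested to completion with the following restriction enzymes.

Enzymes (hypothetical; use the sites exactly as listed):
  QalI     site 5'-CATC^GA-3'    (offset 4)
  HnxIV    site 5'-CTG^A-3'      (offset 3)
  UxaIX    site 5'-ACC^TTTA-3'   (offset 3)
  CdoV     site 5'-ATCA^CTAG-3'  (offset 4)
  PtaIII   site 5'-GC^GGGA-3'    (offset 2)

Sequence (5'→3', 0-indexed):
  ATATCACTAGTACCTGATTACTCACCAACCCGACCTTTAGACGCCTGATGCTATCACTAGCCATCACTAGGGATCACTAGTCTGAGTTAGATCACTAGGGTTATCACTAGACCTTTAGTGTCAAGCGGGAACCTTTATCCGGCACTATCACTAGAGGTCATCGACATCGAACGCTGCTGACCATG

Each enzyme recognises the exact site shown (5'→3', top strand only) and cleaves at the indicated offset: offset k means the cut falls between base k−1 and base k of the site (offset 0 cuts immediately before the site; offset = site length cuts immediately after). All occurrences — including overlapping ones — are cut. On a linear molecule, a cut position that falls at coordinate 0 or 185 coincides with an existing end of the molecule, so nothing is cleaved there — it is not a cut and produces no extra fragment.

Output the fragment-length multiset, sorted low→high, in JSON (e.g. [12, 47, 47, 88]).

Per-enzyme occurrences:
  QalI (CATCGA, off=4): starts [158, 164] → cuts [162, 168]
  HnxIV (CTGA, off=3): starts [13, 44, 81, 176] → cuts [16, 47, 84, 179]
  UxaIX (ACCTTTA, off=3): starts [32, 110, 130] → cuts [35, 113, 133]
  CdoV (ATCACTAG, off=4): starts [2, 52, 62, 72, 90, 102, 146] → cuts [6, 56, 66, 76, 94, 106, 150]
  PtaIII (GCGGGA, off=2): starts [124] → cuts [126]

All cut coordinates (distinct, sorted): [6, 16, 35, 47, 56, 66, 76, 84, 94, 106, 113, 126, 133, 150, 162, 168, 179]

Fragments:
  [0,6): 6 bp
  [6,16): 10 bp
  [16,35): 19 bp
  [35,47): 12 bp
  [47,56): 9 bp
  [56,66): 10 bp
  [66,76): 10 bp
  [76,84): 8 bp
  [84,94): 10 bp
  [94,106): 12 bp
  [106,113): 7 bp
  [113,126): 13 bp
  [126,133): 7 bp
  [133,150): 17 bp
  [150,162): 12 bp
  [162,168): 6 bp
  [168,179): 11 bp
  [179,185): 6 bp

[6,6,6,7,7,8,9,10,10,10,10,11,12,12,12,13,17,19]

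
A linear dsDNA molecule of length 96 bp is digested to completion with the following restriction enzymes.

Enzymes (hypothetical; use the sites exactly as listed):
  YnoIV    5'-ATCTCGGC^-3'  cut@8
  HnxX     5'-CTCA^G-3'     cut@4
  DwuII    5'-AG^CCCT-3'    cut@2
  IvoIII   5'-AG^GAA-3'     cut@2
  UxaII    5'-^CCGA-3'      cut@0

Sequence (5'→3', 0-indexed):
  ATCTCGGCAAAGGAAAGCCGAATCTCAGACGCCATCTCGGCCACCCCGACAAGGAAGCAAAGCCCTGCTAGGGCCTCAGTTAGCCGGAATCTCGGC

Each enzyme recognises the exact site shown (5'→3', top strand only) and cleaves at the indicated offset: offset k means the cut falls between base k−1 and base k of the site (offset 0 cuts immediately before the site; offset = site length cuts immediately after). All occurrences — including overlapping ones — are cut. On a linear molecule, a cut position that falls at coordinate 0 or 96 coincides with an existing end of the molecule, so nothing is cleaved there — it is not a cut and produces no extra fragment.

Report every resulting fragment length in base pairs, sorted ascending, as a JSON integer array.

Site scan:
  YnoIV (ATCTCGGC, off=8): starts [0, 33, 88] → cuts [8, 41] (position 96 is a terminus of the linear molecule — no cut)
  HnxX (CTCAG, off=4): starts [23, 74] → cuts [27, 78]
  DwuII (AGCCCT, off=2): starts [60] → cuts [62]
  IvoIII (AGGAA, off=2): starts [10, 51] → cuts [12, 53]
  UxaII (CCGA, off=0): starts [17, 45] → cuts [17, 45]

All cut coordinates (distinct, sorted): [8, 12, 17, 27, 41, 45, 53, 62, 78]

Fragment lengths:
  [0,8): 8 bp
  [8,12): 4 bp
  [12,17): 5 bp
  [17,27): 10 bp
  [27,41): 14 bp
  [41,45): 4 bp
  [45,53): 8 bp
  [53,62): 9 bp
  [62,78): 16 bp
  [78,96): 18 bp

[4,4,5,8,8,9,10,14,16,18]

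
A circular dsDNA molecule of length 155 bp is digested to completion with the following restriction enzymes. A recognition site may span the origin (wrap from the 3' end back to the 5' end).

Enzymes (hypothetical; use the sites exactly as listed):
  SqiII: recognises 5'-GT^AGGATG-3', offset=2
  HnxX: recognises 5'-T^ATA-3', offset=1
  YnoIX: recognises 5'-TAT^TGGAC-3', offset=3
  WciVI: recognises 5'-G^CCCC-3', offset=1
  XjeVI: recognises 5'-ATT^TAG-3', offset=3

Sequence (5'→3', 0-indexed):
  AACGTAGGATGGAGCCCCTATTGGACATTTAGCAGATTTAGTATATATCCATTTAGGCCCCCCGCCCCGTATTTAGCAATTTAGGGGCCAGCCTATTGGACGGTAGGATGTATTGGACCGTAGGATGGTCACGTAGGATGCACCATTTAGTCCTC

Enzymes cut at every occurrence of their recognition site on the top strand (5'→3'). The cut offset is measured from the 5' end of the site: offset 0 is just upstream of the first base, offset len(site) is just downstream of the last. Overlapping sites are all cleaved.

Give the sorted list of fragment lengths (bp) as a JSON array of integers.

Per-enzyme occurrences:
  SqiII (GTAGGATG, off=2): starts [3, 102, 119, 132] → cuts [5, 104, 121, 134]
  HnxX (TATA, off=1): starts [41, 43] → cuts [42, 44]
  YnoIX (TATTGGAC, off=3): starts [18, 93, 110] → cuts [21, 96, 113]
  WciVI (GCCCC, off=1): starts [13, 56, 63] → cuts [14, 57, 64]
  XjeVI (ATTTAG, off=3): starts [26, 35, 50, 70, 78, 144] → cuts [29, 38, 53, 73, 81, 147]

All cut coordinates (distinct, sorted): [5, 14, 21, 29, 38, 42, 44, 53, 57, 64, 73, 81, 96, 104, 113, 121, 134, 147]

Fragments:
  5→14: 9 bp
  14→21: 7 bp
  21→29: 8 bp
  29→38: 9 bp
  38→42: 4 bp
  42→44: 2 bp
  44→53: 9 bp
  53→57: 4 bp
  57→64: 7 bp
  64→73: 9 bp
  73→81: 8 bp
  81→96: 15 bp
  96→104: 8 bp
  104→113: 9 bp
  113→121: 8 bp
  121→134: 13 bp
  134→147: 13 bp
  147→5 (wrap): 155-147+5 = 13 bp

[2,4,4,7,7,8,8,8,8,9,9,9,9,9,13,13,13,15]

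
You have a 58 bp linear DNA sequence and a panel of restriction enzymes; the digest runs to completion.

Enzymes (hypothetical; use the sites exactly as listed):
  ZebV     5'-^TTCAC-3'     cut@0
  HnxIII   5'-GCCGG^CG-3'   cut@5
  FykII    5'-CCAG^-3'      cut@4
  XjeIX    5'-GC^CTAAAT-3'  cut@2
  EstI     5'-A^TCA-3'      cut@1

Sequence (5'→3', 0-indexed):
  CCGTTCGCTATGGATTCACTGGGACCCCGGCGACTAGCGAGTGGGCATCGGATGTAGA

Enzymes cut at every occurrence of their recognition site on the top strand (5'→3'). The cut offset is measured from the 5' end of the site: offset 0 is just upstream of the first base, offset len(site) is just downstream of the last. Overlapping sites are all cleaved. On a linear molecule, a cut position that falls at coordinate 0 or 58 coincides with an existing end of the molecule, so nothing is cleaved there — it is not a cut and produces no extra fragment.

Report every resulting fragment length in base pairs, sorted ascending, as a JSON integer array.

[14,44]

Scan for sites:
  ZebV TTCAC/0: at [14] ⇒ [14]
  HnxIII (GCCGGCG, off=5): no sites
  FykII (CCAG, off=4): no sites
  XjeIX (GCCTAAAT, off=2): no sites
  EstI (ATCA, off=1): no sites

Pooled cuts: [14]

Fragment lengths:
  [0,14): 14 bp
  [14,58): 44 bp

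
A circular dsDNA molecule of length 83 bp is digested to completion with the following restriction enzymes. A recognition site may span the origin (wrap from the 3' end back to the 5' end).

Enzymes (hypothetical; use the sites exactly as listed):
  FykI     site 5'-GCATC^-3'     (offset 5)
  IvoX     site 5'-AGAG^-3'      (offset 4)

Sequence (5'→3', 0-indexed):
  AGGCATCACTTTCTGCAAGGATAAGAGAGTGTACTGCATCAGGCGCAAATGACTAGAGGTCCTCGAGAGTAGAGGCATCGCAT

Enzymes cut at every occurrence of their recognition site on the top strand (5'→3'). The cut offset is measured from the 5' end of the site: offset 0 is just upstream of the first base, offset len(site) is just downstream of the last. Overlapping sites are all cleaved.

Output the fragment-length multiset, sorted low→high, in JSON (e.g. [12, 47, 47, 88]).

[2,5,5,11,11,11,18,20]

Site scan:
  FykI (GCATC, off=5): starts [2, 35, 74] → cuts [7, 40, 79]
  IvoX (AGAG, off=4): starts [23, 25, 54, 65, 70] → cuts [27, 29, 58, 69, 74]

All cut coordinates (distinct, sorted): [7, 27, 29, 40, 58, 69, 74, 79]

Fragment lengths:
  7→27: 20 bp
  27→29: 2 bp
  29→40: 11 bp
  40→58: 18 bp
  58→69: 11 bp
  69→74: 5 bp
  74→79: 5 bp
  79→7 (wrap): 83-79+7 = 11 bp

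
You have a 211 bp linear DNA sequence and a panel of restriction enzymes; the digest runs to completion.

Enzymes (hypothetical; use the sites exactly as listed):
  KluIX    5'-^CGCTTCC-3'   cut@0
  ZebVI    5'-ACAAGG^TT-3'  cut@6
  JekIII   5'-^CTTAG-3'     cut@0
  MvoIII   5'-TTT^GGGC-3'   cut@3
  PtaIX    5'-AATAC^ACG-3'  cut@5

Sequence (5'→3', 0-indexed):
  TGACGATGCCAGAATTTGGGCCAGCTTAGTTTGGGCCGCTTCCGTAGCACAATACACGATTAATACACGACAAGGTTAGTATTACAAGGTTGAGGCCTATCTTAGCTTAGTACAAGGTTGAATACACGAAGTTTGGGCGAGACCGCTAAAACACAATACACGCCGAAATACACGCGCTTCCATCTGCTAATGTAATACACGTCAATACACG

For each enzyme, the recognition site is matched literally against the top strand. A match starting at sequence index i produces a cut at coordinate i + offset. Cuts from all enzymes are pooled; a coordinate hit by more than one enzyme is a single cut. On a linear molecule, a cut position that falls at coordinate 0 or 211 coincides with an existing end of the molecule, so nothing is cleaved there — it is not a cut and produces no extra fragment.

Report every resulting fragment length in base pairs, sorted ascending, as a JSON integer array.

Scan for sites:
  KluIX (CGCTTCC, off=0): starts [36, 174] → cuts [36, 174]
  ZebVI (ACAAGGTT, off=6): starts [69, 83, 111] → cuts [75, 89, 117]
  JekIII (CTTAG, off=0): starts [24, 100, 105] → cuts [24, 100, 105]
  MvoIII (TTTGGGC, off=3): starts [14, 29, 131] → cuts [17, 32, 134]
  PtaIX (AATACACG, off=5): starts [50, 61, 120, 154, 166, 193, 203] → cuts [55, 66, 125, 159, 171, 198, 208]

All cut coordinates (distinct, sorted): [17, 24, 32, 36, 55, 66, 75, 89, 100, 105, 117, 125, 134, 159, 171, 174, 198, 208]

Fragments:
  [0,17): 17 bp
  [17,24): 7 bp
  [24,32): 8 bp
  [32,36): 4 bp
  [36,55): 19 bp
  [55,66): 11 bp
  [66,75): 9 bp
  [75,89): 14 bp
  [89,100): 11 bp
  [100,105): 5 bp
  [105,117): 12 bp
  [117,125): 8 bp
  [125,134): 9 bp
  [134,159): 25 bp
  [159,171): 12 bp
  [171,174): 3 bp
  [174,198): 24 bp
  [198,208): 10 bp
  [208,211): 3 bp

[3,3,4,5,7,8,8,9,9,10,11,11,12,12,14,17,19,24,25]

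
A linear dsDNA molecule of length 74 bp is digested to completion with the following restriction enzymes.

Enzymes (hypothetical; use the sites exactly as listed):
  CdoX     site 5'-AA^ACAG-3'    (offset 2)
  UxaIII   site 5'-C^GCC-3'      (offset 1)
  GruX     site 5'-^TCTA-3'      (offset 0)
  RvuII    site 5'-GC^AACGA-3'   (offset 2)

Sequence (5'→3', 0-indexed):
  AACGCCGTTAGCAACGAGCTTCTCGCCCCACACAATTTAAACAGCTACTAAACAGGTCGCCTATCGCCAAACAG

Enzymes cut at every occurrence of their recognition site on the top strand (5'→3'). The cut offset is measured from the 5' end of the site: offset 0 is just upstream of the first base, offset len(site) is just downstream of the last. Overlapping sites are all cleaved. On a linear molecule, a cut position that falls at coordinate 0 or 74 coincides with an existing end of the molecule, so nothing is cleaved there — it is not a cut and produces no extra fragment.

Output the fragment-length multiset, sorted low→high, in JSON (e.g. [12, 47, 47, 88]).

Per-enzyme occurrences:
  CdoX (AAACAG, off=2): starts [38, 49, 68] → cuts [40, 51, 70]
  UxaIII (CGCC, off=1): starts [2, 23, 57, 64] → cuts [3, 24, 58, 65]
  GruX (TCTA, off=0): no sites
  RvuII (GCAACGA, off=2): starts [10] → cuts [12]

All cut coordinates (distinct, sorted): [3, 12, 24, 40, 51, 58, 65, 70]

Fragment lengths:
  [0,3): 3 bp
  [3,12): 9 bp
  [12,24): 12 bp
  [24,40): 16 bp
  [40,51): 11 bp
  [51,58): 7 bp
  [58,65): 7 bp
  [65,70): 5 bp
  [70,74): 4 bp

[3,4,5,7,7,9,11,12,16]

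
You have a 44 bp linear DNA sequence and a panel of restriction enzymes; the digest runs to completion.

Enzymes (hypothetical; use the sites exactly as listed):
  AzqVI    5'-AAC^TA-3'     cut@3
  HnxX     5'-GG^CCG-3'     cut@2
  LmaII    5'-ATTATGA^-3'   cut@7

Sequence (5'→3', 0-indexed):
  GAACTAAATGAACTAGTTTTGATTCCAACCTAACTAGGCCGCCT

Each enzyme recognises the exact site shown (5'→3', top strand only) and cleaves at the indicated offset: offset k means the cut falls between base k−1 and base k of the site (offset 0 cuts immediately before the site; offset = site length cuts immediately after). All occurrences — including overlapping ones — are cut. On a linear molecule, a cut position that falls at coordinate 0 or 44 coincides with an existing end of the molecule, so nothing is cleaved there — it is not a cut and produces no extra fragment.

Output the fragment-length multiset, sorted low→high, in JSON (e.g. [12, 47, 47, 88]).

[4,4,6,9,21]

Scan for sites:
  AzqVI AACTA/3: at [1, 10, 31] ⇒ [4, 13, 34]
  HnxX GGCCG/2: at [36] ⇒ [38]
  LmaII (ATTATGA, off=7): no sites

Pooled cuts: [4, 13, 34, 38]

Fragment lengths:
  [0,4): 4 bp
  [4,13): 9 bp
  [13,34): 21 bp
  [34,38): 4 bp
  [38,44): 6 bp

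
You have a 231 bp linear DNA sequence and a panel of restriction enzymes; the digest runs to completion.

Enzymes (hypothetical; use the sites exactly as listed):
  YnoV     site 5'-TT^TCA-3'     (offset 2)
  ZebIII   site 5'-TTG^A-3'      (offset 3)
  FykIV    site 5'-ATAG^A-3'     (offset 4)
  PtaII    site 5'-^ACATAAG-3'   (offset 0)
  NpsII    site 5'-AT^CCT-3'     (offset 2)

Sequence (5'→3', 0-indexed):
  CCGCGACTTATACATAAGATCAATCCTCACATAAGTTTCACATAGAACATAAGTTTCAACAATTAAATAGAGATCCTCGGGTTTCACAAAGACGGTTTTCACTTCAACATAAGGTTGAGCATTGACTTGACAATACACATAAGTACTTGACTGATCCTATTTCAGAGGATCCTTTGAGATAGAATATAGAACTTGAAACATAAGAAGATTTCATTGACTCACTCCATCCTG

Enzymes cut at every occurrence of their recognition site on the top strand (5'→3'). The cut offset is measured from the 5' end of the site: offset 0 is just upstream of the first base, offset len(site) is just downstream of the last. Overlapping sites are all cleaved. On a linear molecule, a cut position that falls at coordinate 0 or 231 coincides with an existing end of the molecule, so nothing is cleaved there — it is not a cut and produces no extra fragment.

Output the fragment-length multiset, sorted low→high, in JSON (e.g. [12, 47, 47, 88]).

Scan for sites:
  YnoV (TTTCA, off=2): starts [35, 53, 81, 96, 159, 208] → cuts [37, 55, 83, 98, 161, 210]
  ZebIII (TTGA, off=3): starts [114, 121, 126, 146, 173, 192, 213] → cuts [117, 124, 129, 149, 176, 195, 216]
  FykIV (ATAGA, off=4): starts [41, 66, 178, 185] → cuts [45, 70, 182, 189]
  PtaII (ACATAAG, off=0): starts [11, 28, 46, 106, 136, 197] → cuts [11, 28, 46, 106, 136, 197]
  NpsII (ATCCT, off=2): starts [22, 72, 153, 168, 225] → cuts [24, 74, 155, 170, 227]

All cut coordinates (distinct, sorted): [11, 24, 28, 37, 45, 46, 55, 70, 74, 83, 98, 106, 117, 124, 129, 136, 149, 155, 161, 170, 176, 182, 189, 195, 197, 210, 216, 227]

Fragments:
  [0,11): 11 bp
  [11,24): 13 bp
  [24,28): 4 bp
  [28,37): 9 bp
  [37,45): 8 bp
  [45,46): 1 bp
  [46,55): 9 bp
  [55,70): 15 bp
  [70,74): 4 bp
  [74,83): 9 bp
  [83,98): 15 bp
  [98,106): 8 bp
  [106,117): 11 bp
  [117,124): 7 bp
  [124,129): 5 bp
  [129,136): 7 bp
  [136,149): 13 bp
  [149,155): 6 bp
  [155,161): 6 bp
  [161,170): 9 bp
  [170,176): 6 bp
  [176,182): 6 bp
  [182,189): 7 bp
  [189,195): 6 bp
  [195,197): 2 bp
  [197,210): 13 bp
  [210,216): 6 bp
  [216,227): 11 bp
  [227,231): 4 bp

[1,2,4,4,4,5,6,6,6,6,6,6,7,7,7,8,8,9,9,9,9,11,11,11,13,13,13,15,15]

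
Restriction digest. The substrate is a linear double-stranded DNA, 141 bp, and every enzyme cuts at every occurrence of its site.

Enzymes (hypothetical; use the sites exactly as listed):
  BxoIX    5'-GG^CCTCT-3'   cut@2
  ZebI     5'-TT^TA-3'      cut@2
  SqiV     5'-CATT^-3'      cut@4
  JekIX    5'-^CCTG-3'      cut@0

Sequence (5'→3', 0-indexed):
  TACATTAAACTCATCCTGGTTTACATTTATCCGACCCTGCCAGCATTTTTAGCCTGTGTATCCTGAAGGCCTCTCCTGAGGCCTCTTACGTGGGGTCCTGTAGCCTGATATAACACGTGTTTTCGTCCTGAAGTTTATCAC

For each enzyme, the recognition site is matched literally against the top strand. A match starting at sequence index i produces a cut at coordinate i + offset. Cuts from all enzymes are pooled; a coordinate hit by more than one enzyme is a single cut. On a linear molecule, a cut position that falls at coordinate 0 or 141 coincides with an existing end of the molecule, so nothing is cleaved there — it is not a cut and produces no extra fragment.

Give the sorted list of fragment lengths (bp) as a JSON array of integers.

[2,3,5,6,6,6,7,7,7,8,8,8,9,9,12,15,23]

Per-enzyme occurrences:
  BxoIX GGCCTCT/2: at [67, 79] ⇒ [69, 81]
  ZebI TTTA/2: at [19, 25, 47, 133] ⇒ [21, 27, 49, 135]
  SqiV CATT/4: at [2, 23, 43] ⇒ [6, 27, 47]
  JekIX CCTG/0: at [14, 35, 52, 61, 74, 96, 103, 126] ⇒ [14, 35, 52, 61, 74, 96, 103, 126]

Pooled cuts: [6, 14, 21, 27, 35, 47, 49, 52, 61, 69, 74, 81, 96, 103, 126, 135]

Fragment lengths:
  [0,6): 6 bp
  [6,14): 8 bp
  [14,21): 7 bp
  [21,27): 6 bp
  [27,35): 8 bp
  [35,47): 12 bp
  [47,49): 2 bp
  [49,52): 3 bp
  [52,61): 9 bp
  [61,69): 8 bp
  [69,74): 5 bp
  [74,81): 7 bp
  [81,96): 15 bp
  [96,103): 7 bp
  [103,126): 23 bp
  [126,135): 9 bp
  [135,141): 6 bp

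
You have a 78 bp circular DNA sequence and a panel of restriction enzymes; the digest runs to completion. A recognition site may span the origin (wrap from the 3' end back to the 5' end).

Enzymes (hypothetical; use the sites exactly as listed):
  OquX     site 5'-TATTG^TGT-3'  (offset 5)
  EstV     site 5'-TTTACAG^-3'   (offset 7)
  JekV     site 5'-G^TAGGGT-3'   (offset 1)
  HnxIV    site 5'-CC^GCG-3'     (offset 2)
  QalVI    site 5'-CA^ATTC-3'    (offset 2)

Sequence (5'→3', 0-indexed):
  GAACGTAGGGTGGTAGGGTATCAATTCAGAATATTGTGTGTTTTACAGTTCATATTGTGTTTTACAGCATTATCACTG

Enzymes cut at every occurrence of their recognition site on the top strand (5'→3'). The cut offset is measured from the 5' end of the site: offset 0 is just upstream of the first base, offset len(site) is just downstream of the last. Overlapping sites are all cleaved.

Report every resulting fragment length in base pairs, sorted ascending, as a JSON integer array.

Site scan:
  OquX TATTGTGT/5: at [31, 52] ⇒ [36, 57]
  EstV TTTACAG/7: at [41, 60] ⇒ [48, 67]
  JekV GTAGGGT/1: at [4, 12] ⇒ [5, 13]
  HnxIV (CCGCG, off=2): no sites
  QalVI CAATTC/2: at [21] ⇒ [23]

All cut coordinates (distinct, sorted): [5, 13, 23, 36, 48, 57, 67]

Fragment lengths:
  5→13: 8 bp
  13→23: 10 bp
  23→36: 13 bp
  36→48: 12 bp
  48→57: 9 bp
  57→67: 10 bp
  67→5 (wrap): 78-67+5 = 16 bp

[8,9,10,10,12,13,16]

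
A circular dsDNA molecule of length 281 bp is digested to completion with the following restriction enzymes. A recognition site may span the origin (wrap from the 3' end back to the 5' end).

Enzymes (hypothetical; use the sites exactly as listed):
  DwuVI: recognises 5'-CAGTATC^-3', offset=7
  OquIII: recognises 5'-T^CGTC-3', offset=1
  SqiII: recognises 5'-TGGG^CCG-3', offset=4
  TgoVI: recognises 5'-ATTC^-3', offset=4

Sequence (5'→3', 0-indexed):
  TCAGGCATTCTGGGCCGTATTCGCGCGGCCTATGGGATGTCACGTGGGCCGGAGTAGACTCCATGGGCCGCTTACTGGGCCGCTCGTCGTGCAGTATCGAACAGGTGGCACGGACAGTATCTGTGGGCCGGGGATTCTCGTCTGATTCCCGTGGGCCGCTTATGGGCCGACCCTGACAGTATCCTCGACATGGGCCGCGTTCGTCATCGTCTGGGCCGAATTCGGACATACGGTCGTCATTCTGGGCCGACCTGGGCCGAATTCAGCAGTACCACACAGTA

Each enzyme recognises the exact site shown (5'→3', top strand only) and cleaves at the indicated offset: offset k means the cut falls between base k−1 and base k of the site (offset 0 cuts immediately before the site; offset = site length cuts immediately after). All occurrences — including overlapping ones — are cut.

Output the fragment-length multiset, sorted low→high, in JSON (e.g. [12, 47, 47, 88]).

[1,4,4,5,6,6,7,7,8,8,8,8,8,8,10,10,10,11,11,11,12,14,17,19,19,23,26]

Site scan:
  DwuVI CAGTATC/7: at [91, 114, 176, 276] ⇒ [2, 98, 121, 183]
  OquIII TCGTC/1: at [83, 137, 200, 206, 233] ⇒ [84, 138, 201, 207, 234]
  SqiII TGGGCCG/4: at [10, 44, 63, 75, 123, 151, 162, 190, 211, 242, 252] ⇒ [14, 48, 67, 79, 127, 155, 166, 194, 215, 246, 256]
  TgoVI ATTC/4: at [6, 18, 133, 144, 219, 238, 260] ⇒ [10, 22, 137, 148, 223, 242, 264]

All cut coordinates (distinct, sorted): [2, 10, 14, 22, 48, 67, 79, 84, 98, 121, 127, 137, 138, 148, 155, 166, 183, 194, 201, 207, 215, 223, 234, 242, 246, 256, 264]

Fragment lengths:
  2→10: 8 bp
  10→14: 4 bp
  14→22: 8 bp
  22→48: 26 bp
  48→67: 19 bp
  67→79: 12 bp
  79→84: 5 bp
  84→98: 14 bp
  98→121: 23 bp
  121→127: 6 bp
  127→137: 10 bp
  137→138: 1 bp
  138→148: 10 bp
  148→155: 7 bp
  155→166: 11 bp
  166→183: 17 bp
  183→194: 11 bp
  194→201: 7 bp
  201→207: 6 bp
  207→215: 8 bp
  215→223: 8 bp
  223→234: 11 bp
  234→242: 8 bp
  242→246: 4 bp
  246→256: 10 bp
  256→264: 8 bp
  264→2 (wrap): 281-264+2 = 19 bp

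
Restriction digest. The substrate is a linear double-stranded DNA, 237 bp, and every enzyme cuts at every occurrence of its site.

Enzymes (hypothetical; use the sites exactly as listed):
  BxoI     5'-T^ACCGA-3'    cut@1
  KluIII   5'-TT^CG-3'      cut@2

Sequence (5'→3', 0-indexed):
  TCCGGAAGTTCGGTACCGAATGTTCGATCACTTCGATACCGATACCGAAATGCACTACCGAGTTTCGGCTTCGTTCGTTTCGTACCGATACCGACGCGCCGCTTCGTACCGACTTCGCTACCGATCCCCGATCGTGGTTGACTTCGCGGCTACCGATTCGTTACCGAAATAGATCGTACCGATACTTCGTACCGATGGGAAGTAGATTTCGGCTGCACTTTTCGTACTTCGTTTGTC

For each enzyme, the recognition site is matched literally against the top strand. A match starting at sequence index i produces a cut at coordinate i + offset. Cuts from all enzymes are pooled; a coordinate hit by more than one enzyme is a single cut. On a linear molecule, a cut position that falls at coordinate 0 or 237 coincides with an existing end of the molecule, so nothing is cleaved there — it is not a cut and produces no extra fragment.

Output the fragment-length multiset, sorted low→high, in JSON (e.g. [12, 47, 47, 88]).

[3,3,3,4,4,4,4,4,5,6,6,6,7,7,7,8,8,9,9,10,10,10,13,13,15,15,19,25]

Per-enzyme occurrences:
  BxoI TACCGA/1: at [13, 36, 42, 55, 82, 88, 106, 118, 150, 161, 176, 189] ⇒ [14, 37, 43, 56, 83, 89, 107, 119, 151, 162, 177, 190]
  KluIII TTCG/2: at [8, 22, 31, 63, 69, 73, 78, 102, 113, 142, 156, 185, 207, 220, 227] ⇒ [10, 24, 33, 65, 71, 75, 80, 104, 115, 144, 158, 187, 209, 222, 229]

Pooled cuts: [10, 14, 24, 33, 37, 43, 56, 65, 71, 75, 80, 83, 89, 104, 107, 115, 119, 144, 151, 158, 162, 177, 187, 190, 209, 222, 229]

Fragments:
  [0,10): 10 bp
  [10,14): 4 bp
  [14,24): 10 bp
  [24,33): 9 bp
  [33,37): 4 bp
  [37,43): 6 bp
  [43,56): 13 bp
  [56,65): 9 bp
  [65,71): 6 bp
  [71,75): 4 bp
  [75,80): 5 bp
  [80,83): 3 bp
  [83,89): 6 bp
  [89,104): 15 bp
  [104,107): 3 bp
  [107,115): 8 bp
  [115,119): 4 bp
  [119,144): 25 bp
  [144,151): 7 bp
  [151,158): 7 bp
  [158,162): 4 bp
  [162,177): 15 bp
  [177,187): 10 bp
  [187,190): 3 bp
  [190,209): 19 bp
  [209,222): 13 bp
  [222,229): 7 bp
  [229,237): 8 bp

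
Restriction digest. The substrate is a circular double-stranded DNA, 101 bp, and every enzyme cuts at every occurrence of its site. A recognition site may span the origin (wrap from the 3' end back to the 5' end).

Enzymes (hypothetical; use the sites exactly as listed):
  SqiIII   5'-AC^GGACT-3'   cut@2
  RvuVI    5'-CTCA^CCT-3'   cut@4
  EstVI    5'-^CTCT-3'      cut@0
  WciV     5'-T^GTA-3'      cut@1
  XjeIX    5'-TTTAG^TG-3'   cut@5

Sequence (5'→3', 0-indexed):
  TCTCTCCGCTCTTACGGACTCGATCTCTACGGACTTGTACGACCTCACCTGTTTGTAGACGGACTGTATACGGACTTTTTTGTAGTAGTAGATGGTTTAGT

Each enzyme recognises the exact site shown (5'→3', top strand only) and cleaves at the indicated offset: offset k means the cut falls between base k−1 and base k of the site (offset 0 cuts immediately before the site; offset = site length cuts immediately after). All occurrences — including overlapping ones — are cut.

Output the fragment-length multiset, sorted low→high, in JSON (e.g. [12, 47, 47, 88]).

Per-enzyme occurrences:
  SqiIII ACGGACT/2: at [13, 28, 58, 69] ⇒ [15, 30, 60, 71]
  RvuVI CTCACCT/4: at [43] ⇒ [47]
  EstVI CTCT/0: at [1, 8, 24] ⇒ [1, 8, 24]
  WciV TGTA/1: at [35, 53, 64, 80] ⇒ [36, 54, 65, 81]
  XjeIX (TTTAGTG, off=5): no sites

Pooled cuts: [1, 8, 15, 24, 30, 36, 47, 54, 60, 65, 71, 81]

Fragment lengths:
  1→8: 7 bp
  8→15: 7 bp
  15→24: 9 bp
  24→30: 6 bp
  30→36: 6 bp
  36→47: 11 bp
  47→54: 7 bp
  54→60: 6 bp
  60→65: 5 bp
  65→71: 6 bp
  71→81: 10 bp
  81→1 (wrap): 101-81+1 = 21 bp

[5,6,6,6,6,7,7,7,9,10,11,21]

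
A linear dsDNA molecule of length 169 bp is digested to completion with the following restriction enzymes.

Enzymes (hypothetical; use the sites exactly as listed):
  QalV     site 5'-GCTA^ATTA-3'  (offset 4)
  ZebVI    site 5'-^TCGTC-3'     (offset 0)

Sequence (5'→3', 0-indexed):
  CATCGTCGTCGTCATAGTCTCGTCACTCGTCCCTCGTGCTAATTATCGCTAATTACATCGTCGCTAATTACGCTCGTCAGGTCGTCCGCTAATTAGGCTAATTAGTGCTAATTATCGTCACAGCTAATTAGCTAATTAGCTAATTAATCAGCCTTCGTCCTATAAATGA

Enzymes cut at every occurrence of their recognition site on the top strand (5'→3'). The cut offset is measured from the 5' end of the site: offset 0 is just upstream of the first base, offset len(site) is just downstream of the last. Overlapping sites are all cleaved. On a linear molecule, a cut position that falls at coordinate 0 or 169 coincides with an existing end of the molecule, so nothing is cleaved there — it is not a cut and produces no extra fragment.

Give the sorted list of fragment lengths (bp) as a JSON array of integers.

Per-enzyme occurrences:
  QalV (GCTAATTA, off=4): starts [37, 47, 62, 87, 96, 106, 122, 130, 138] → cuts [41, 51, 66, 91, 100, 110, 126, 134, 142]
  ZebVI (TCGTC, off=0): starts [2, 5, 8, 19, 26, 57, 73, 81, 114, 154] → cuts [2, 5, 8, 19, 26, 57, 73, 81, 114, 154]

All cut coordinates (distinct, sorted): [2, 5, 8, 19, 26, 41, 51, 57, 66, 73, 81, 91, 100, 110, 114, 126, 134, 142, 154]

Fragment lengths:
  [0,2): 2 bp
  [2,5): 3 bp
  [5,8): 3 bp
  [8,19): 11 bp
  [19,26): 7 bp
  [26,41): 15 bp
  [41,51): 10 bp
  [51,57): 6 bp
  [57,66): 9 bp
  [66,73): 7 bp
  [73,81): 8 bp
  [81,91): 10 bp
  [91,100): 9 bp
  [100,110): 10 bp
  [110,114): 4 bp
  [114,126): 12 bp
  [126,134): 8 bp
  [134,142): 8 bp
  [142,154): 12 bp
  [154,169): 15 bp

[2,3,3,4,6,7,7,8,8,8,9,9,10,10,10,11,12,12,15,15]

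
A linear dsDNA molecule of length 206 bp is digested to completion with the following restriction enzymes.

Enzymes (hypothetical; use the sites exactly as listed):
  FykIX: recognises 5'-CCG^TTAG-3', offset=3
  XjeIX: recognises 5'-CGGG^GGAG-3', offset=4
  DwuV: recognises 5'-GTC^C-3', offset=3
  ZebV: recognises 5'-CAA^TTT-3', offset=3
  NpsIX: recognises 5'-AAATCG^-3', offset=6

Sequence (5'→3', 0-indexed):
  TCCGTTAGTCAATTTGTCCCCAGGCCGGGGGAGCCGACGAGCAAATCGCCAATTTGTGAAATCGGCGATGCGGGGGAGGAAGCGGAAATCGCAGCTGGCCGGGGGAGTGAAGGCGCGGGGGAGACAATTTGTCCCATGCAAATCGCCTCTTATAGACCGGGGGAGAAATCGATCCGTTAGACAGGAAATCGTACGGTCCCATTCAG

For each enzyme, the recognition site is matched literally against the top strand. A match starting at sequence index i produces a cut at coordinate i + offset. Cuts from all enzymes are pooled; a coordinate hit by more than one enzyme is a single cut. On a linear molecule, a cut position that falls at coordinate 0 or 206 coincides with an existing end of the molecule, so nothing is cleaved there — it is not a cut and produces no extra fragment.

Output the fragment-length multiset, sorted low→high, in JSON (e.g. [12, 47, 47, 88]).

Site scan:
  FykIX CCGTTAG/3: at [1, 173] ⇒ [4, 176]
  XjeIX CGGGGGAG/4: at [25, 70, 99, 115, 157] ⇒ [29, 74, 103, 119, 161]
  DwuV GTCC/3: at [15, 130, 195] ⇒ [18, 133, 198]
  ZebV CAATTT/3: at [9, 49, 124] ⇒ [12, 52, 127]
  NpsIX AAATCG/6: at [42, 58, 85, 139, 165, 185] ⇒ [48, 64, 91, 145, 171, 191]

All cut coordinates (distinct, sorted): [4, 12, 18, 29, 48, 52, 64, 74, 91, 103, 119, 127, 133, 145, 161, 171, 176, 191, 198]

Fragment lengths:
  [0,4): 4 bp
  [4,12): 8 bp
  [12,18): 6 bp
  [18,29): 11 bp
  [29,48): 19 bp
  [48,52): 4 bp
  [52,64): 12 bp
  [64,74): 10 bp
  [74,91): 17 bp
  [91,103): 12 bp
  [103,119): 16 bp
  [119,127): 8 bp
  [127,133): 6 bp
  [133,145): 12 bp
  [145,161): 16 bp
  [161,171): 10 bp
  [171,176): 5 bp
  [176,191): 15 bp
  [191,198): 7 bp
  [198,206): 8 bp

[4,4,5,6,6,7,8,8,8,10,10,11,12,12,12,15,16,16,17,19]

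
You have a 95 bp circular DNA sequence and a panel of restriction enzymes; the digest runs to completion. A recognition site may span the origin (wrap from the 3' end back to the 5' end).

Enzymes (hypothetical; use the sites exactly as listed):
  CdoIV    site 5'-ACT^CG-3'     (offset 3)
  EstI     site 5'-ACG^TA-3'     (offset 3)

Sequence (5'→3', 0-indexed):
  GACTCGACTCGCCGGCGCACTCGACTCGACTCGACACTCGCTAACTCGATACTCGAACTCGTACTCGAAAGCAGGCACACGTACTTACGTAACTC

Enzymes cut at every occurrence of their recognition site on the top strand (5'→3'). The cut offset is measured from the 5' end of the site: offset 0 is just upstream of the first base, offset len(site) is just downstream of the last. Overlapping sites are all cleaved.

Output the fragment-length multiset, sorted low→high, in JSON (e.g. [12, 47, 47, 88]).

Scan for sites:
  CdoIV (ACTCG, off=3): starts [1, 6, 18, 23, 28, 35, 43, 50, 56, 62, 91] → cuts [4, 9, 21, 26, 31, 38, 46, 53, 59, 65, 94]
  EstI (ACGTA, off=3): starts [78, 86] → cuts [81, 89]

All cut coordinates (distinct, sorted): [4, 9, 21, 26, 31, 38, 46, 53, 59, 65, 81, 89, 94]

Fragment lengths:
  4→9: 5 bp
  9→21: 12 bp
  21→26: 5 bp
  26→31: 5 bp
  31→38: 7 bp
  38→46: 8 bp
  46→53: 7 bp
  53→59: 6 bp
  59→65: 6 bp
  65→81: 16 bp
  81→89: 8 bp
  89→94: 5 bp
  94→4 (wrap): 95-94+4 = 5 bp

[5,5,5,5,5,6,6,7,7,8,8,12,16]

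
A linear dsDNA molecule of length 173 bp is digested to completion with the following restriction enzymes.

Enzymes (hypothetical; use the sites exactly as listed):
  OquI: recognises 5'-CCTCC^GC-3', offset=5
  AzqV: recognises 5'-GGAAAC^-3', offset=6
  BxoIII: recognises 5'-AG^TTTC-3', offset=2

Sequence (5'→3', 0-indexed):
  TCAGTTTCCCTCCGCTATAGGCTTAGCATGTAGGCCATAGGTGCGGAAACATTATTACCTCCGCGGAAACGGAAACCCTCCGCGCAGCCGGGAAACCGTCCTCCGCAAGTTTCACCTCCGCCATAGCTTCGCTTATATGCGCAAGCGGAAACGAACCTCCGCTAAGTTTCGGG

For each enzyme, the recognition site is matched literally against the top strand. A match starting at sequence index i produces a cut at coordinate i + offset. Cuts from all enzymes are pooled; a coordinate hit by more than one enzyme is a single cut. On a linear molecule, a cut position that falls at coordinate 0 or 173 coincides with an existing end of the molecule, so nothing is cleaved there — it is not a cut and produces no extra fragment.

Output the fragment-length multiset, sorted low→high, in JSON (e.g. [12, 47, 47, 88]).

Scan for sites:
  OquI CCTCCGC/5: at [8, 57, 76, 99, 114, 155] ⇒ [13, 62, 81, 104, 119, 160]
  AzqV GGAAAC/6: at [44, 64, 70, 90, 146] ⇒ [50, 70, 76, 96, 152]
  BxoIII AGTTTC/2: at [2, 107, 164] ⇒ [4, 109, 166]

All cut coordinates (distinct, sorted): [4, 13, 50, 62, 70, 76, 81, 96, 104, 109, 119, 152, 160, 166]

Fragments:
  [0,4): 4 bp
  [4,13): 9 bp
  [13,50): 37 bp
  [50,62): 12 bp
  [62,70): 8 bp
  [70,76): 6 bp
  [76,81): 5 bp
  [81,96): 15 bp
  [96,104): 8 bp
  [104,109): 5 bp
  [109,119): 10 bp
  [119,152): 33 bp
  [152,160): 8 bp
  [160,166): 6 bp
  [166,173): 7 bp

[4,5,5,6,6,7,8,8,8,9,10,12,15,33,37]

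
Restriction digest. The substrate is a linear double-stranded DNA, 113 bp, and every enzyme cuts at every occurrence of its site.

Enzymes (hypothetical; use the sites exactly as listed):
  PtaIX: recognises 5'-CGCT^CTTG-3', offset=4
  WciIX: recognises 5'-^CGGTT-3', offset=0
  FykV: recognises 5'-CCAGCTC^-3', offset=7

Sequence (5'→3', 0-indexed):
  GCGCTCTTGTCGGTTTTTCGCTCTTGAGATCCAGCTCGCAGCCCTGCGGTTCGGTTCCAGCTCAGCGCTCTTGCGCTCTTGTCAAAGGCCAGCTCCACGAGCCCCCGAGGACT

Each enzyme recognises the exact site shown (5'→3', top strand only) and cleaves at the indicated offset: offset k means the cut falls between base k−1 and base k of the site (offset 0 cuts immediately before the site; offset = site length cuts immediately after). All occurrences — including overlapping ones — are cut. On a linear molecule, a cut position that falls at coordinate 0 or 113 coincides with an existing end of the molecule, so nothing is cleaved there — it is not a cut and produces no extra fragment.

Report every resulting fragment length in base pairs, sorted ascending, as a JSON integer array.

[5,5,5,6,8,9,12,12,15,18,18]

Site scan:
  PtaIX CGCTCTTG/4: at [1, 18, 65, 73] ⇒ [5, 22, 69, 77]
  WciIX CGGTT/0: at [10, 46, 51] ⇒ [10, 46, 51]
  FykV CCAGCTC/7: at [30, 56, 88] ⇒ [37, 63, 95]

All cut coordinates (distinct, sorted): [5, 10, 22, 37, 46, 51, 63, 69, 77, 95]

Fragment lengths:
  [0,5): 5 bp
  [5,10): 5 bp
  [10,22): 12 bp
  [22,37): 15 bp
  [37,46): 9 bp
  [46,51): 5 bp
  [51,63): 12 bp
  [63,69): 6 bp
  [69,77): 8 bp
  [77,95): 18 bp
  [95,113): 18 bp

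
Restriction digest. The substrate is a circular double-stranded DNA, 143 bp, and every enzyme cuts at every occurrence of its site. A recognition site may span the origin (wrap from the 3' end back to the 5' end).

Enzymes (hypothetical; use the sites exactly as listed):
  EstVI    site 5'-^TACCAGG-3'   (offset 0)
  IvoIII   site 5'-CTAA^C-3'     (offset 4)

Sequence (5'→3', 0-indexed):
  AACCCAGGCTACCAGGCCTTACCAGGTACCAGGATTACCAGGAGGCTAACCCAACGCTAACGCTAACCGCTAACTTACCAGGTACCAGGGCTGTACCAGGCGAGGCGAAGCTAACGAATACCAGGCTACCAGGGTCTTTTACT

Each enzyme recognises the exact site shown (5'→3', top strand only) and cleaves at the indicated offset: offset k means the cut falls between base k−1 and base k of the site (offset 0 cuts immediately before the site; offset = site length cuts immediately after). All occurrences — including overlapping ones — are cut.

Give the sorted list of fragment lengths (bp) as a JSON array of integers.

Scan for sites:
  EstVI TACCAGG/0: at [9, 19, 26, 35, 75, 82, 93, 118, 126] ⇒ [9, 19, 26, 35, 75, 82, 93, 118, 126]
  IvoIII CTAAC/4: at [45, 56, 62, 69, 110, 141] ⇒ [2, 49, 60, 66, 73, 114]

Pooled cuts: [2, 9, 19, 26, 35, 49, 60, 66, 73, 75, 82, 93, 114, 118, 126]

Fragment lengths:
  2→9: 7 bp
  9→19: 10 bp
  19→26: 7 bp
  26→35: 9 bp
  35→49: 14 bp
  49→60: 11 bp
  60→66: 6 bp
  66→73: 7 bp
  73→75: 2 bp
  75→82: 7 bp
  82→93: 11 bp
  93→114: 21 bp
  114→118: 4 bp
  118→126: 8 bp
  126→2 (wrap): 143-126+2 = 19 bp

[2,4,6,7,7,7,7,8,9,10,11,11,14,19,21]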